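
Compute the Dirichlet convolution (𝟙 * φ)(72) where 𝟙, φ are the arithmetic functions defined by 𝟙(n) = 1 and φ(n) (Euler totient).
(𝟙 * φ)(72) = 72

Divisors of 72: [1, 2, 3, 4, 6, 8, 9, 12, 18, 24, 36, 72]. For each d | 72:
  d = 1: 𝟙(1) · φ(72/1) = 1 · 24 = 24
  d = 2: 𝟙(2) · φ(72/2) = 1 · 12 = 12
  d = 3: 𝟙(3) · φ(72/3) = 1 · 8 = 8
  d = 4: 𝟙(4) · φ(72/4) = 1 · 6 = 6
  d = 6: 𝟙(6) · φ(72/6) = 1 · 4 = 4
  d = 8: 𝟙(8) · φ(72/8) = 1 · 6 = 6
  d = 9: 𝟙(9) · φ(72/9) = 1 · 4 = 4
  d = 12: 𝟙(12) · φ(72/12) = 1 · 2 = 2
  d = 18: 𝟙(18) · φ(72/18) = 1 · 2 = 2
  d = 24: 𝟙(24) · φ(72/24) = 1 · 2 = 2
  d = 36: 𝟙(36) · φ(72/36) = 1 · 1 = 1
  d = 72: 𝟙(72) · φ(72/72) = 1 · 1 = 1
Summing: (𝟙 * φ)(72) = 24 + 12 + 8 + 6 + 4 + 6 + 4 + 2 + 2 + 2 + 1 + 1 = 72.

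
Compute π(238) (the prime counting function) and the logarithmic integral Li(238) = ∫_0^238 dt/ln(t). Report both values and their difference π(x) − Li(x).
π(238) = 51;  Li(238) ≈ 57.25;  π(x) − Li(x) ≈ -6.25.

Direct count of primes ≤ 238 gives π(238) = 51. Numerical evaluation of the logarithmic integral gives Li(238) ≈ 57.25. The difference π(x) − Li(x) ≈ -6.25 is typically negative for small/moderate x (Li(x) overestimates), though Littlewood's theorem shows this sign changes infinitely often.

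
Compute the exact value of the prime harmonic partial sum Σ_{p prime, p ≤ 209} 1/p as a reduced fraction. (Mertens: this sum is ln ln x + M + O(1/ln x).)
Σ 1/p = 15202313841027497739047080375538859939135227730139536997746371469607707132833646367/7799922041683461553249199106329813876687996789903550945093032474868511536164700810

π(209) = 46, so the primes ≤ 209 are [2, 3, 5, 7, 11, 13, 17, 19, 23, 29, 31, 37, 41, 43, 47, 53, 59, 61, 67, 71, 73, 79, 83, 89, 97, 101, 103, 107, 109, 113, 127, 131, 137, 139, 149, 151, 157, 163, 167, 173, 179, 181, 191, 193, 197, 199]. Summing 1/p over these primes: 15202313841027497739047080375538859939135227730139536997746371469607707132833646367/7799922041683461553249199106329813876687996789903550945093032474868511536164700810 ≈ 1.9490. Mertens estimate ln ln(209) + 0.2615 ≈ 1.9372.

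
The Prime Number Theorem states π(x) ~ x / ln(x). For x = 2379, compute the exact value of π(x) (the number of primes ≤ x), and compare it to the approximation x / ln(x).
π(2379) = 352;  x/ln(x) ≈ 306.00;  relative error ≈ 13.07%.

Directly count primes up to 2379: π(2379) = 352. The PNT approximation gives 2379/ln(2379) ≈ 2379/7.77444 ≈ 306.00. Relative error (π(x) − x/ln(x)) / π(x) ≈ 13.07%; the approximation is known to undercount slightly (Li(x) is a better estimate).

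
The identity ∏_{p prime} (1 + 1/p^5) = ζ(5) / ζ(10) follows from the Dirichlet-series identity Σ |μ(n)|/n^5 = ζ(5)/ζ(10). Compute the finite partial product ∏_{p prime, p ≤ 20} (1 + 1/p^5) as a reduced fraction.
∏ = 405833785877367637916288/391770333462674252324875

The primes p ≤ 20 are [2, 3, 5, 7, 11, 13, 17, 19]. For each, (1 + 1/p^5) = (p^5 + 1)/p^5. Multiplying these fractions over p ∈ [2, 3, 5, 7, 11, 13, 17, 19] gives 405833785877367637916288/391770333462674252324875. (In the limit P → ∞ this tends to ζ(5)/ζ(10).)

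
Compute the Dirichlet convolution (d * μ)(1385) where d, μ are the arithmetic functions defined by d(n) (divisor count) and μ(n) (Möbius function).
(d * μ)(1385) = 1

Divisors of 1385: [1, 5, 277, 1385]. For each d | 1385:
  d = 1: d(1) · μ(1385/1) = 1 · 1 = 1
  d = 5: d(5) · μ(1385/5) = 2 · -1 = -2
  d = 277: d(277) · μ(1385/277) = 2 · -1 = -2
  d = 1385: d(1385) · μ(1385/1385) = 4 · 1 = 4
Summing: (d * μ)(1385) = 1 + -2 + -2 + 4 = 1.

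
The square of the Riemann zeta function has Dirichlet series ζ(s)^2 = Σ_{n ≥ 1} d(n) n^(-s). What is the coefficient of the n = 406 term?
d(406) = 8

ζ(s)^2 = (Σ 1/m^s)(Σ 1/k^s). The coefficient of 1/n^s in the product is the number of ordered pairs (m, k) with mk = n, which equals d(n). For n = 406, divisors are [1, 2, 7, 14, 29, 58, 203, 406], so d(406) = 8.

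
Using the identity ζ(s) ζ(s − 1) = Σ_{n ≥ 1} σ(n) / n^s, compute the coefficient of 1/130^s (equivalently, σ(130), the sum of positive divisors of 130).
σ(130) = 252

In the product (Σ m^0/m^s)(Σ k / k^s) = Σ (Σ_{d | n} d) / n^s, the coefficient of 1/n^s is σ(n) = Σ_{d | n} d. For n = 130, divisors are [1, 2, 5, 10, 13, 26, 65, 130]; summing: σ(130) = 252.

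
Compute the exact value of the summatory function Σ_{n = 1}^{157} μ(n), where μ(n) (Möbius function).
Σ_{n ≤ 157} μ(n) = -2

Compute μ(n) for each 1 ≤ n ≤ 157: μ(1) = 1, μ(2) = -1, μ(3) = -1, μ(4) = 0, μ(5) = -1, μ(6) = 1, μ(7) = -1, μ(8) = 0, μ(9) = 0, μ(10) = 1, μ(11) = -1, μ(12) = 0, μ(13) = -1, μ(14) = 1, μ(15) = 1, μ(16) = 0, μ(17) = -1, μ(18) = 0, μ(19) = -1, μ(20) = 0, μ(21) = 1, μ(22) = 1, μ(23) = -1, μ(24) = 0, μ(25) = 0, μ(26) = 1, μ(27) = 0, μ(28) = 0, μ(29) = -1, μ(30) = -1, μ(31) = -1, μ(32) = 0, μ(33) = 1, μ(34) = 1, μ(35) = 1, μ(36) = 0, μ(37) = -1, μ(38) = 1, μ(39) = 1, μ(40) = 0, μ(41) = -1, μ(42) = -1, μ(43) = -1, μ(44) = 0, μ(45) = 0, μ(46) = 1, μ(47) = -1, μ(48) = 0, μ(49) = 0, μ(50) = 0, μ(51) = 1, μ(52) = 0, μ(53) = -1, μ(54) = 0, μ(55) = 1, μ(56) = 0, μ(57) = 1, μ(58) = 1, μ(59) = -1, μ(60) = 0, μ(61) = -1, μ(62) = 1, μ(63) = 0, μ(64) = 0, μ(65) = 1, μ(66) = -1, μ(67) = -1, μ(68) = 0, μ(69) = 1, μ(70) = -1, μ(71) = -1, μ(72) = 0, μ(73) = -1, μ(74) = 1, μ(75) = 0, μ(76) = 0, μ(77) = 1, μ(78) = -1, μ(79) = -1, μ(80) = 0, μ(81) = 0, μ(82) = 1, μ(83) = -1, μ(84) = 0, μ(85) = 1, μ(86) = 1, μ(87) = 1, μ(88) = 0, μ(89) = -1, μ(90) = 0, μ(91) = 1, μ(92) = 0, μ(93) = 1, μ(94) = 1, μ(95) = 1, μ(96) = 0, μ(97) = -1, μ(98) = 0, μ(99) = 0, μ(100) = 0, μ(101) = -1, μ(102) = -1, μ(103) = -1, μ(104) = 0, μ(105) = -1, μ(106) = 1, μ(107) = -1, μ(108) = 0, μ(109) = -1, μ(110) = -1, μ(111) = 1, μ(112) = 0, μ(113) = -1, μ(114) = -1, μ(115) = 1, μ(116) = 0, μ(117) = 0, μ(118) = 1, μ(119) = 1, μ(120) = 0, μ(121) = 0, μ(122) = 1, μ(123) = 1, μ(124) = 0, μ(125) = 0, μ(126) = 0, μ(127) = -1, μ(128) = 0, μ(129) = 1, μ(130) = -1, μ(131) = -1, μ(132) = 0, μ(133) = 1, μ(134) = 1, μ(135) = 0, μ(136) = 0, μ(137) = -1, μ(138) = -1, μ(139) = -1, μ(140) = 0, μ(141) = 1, μ(142) = 1, μ(143) = 1, μ(144) = 0, μ(145) = 1, μ(146) = 1, μ(147) = 0, μ(148) = 0, μ(149) = -1, μ(150) = 0, μ(151) = -1, μ(152) = 0, μ(153) = 0, μ(154) = -1, μ(155) = 1, μ(156) = 0, μ(157) = -1. Summing all 157 values: -2. (Mertens function M(x) = Σ_{n ≤ x} μ(n); on average M(x) should be small (PNT ⟺ M(x) = o(x)).)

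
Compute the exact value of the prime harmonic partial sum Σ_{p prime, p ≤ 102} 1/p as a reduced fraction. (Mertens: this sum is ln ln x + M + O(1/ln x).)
Σ 1/p = 422113843906354093775418512493046577809/232862364358497360900063316880507363070

π(102) = 26, so the primes ≤ 102 are [2, 3, 5, 7, 11, 13, 17, 19, 23, 29, 31, 37, 41, 43, 47, 53, 59, 61, 67, 71, 73, 79, 83, 89, 97, 101]. Summing 1/p over these primes: 422113843906354093775418512493046577809/232862364358497360900063316880507363070 ≈ 1.8127. Mertens estimate ln ln(102) + 0.2615 ≈ 1.7930.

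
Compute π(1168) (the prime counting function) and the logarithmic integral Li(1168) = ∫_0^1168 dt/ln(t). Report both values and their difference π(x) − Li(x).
π(1168) = 192;  Li(1168) ≈ 201.65;  π(x) − Li(x) ≈ -9.65.

Direct count of primes ≤ 1168 gives π(1168) = 192. Numerical evaluation of the logarithmic integral gives Li(1168) ≈ 201.65. The difference π(x) − Li(x) ≈ -9.65 is typically negative for small/moderate x (Li(x) overestimates), though Littlewood's theorem shows this sign changes infinitely often.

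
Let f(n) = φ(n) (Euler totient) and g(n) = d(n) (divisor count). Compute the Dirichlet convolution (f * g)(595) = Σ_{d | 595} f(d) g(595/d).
(φ * d)(595) = 864

Divisors of 595: [1, 5, 7, 17, 35, 85, 119, 595]. For each d | 595:
  d = 1: φ(1) · d(595/1) = 1 · 8 = 8
  d = 5: φ(5) · d(595/5) = 4 · 4 = 16
  d = 7: φ(7) · d(595/7) = 6 · 4 = 24
  d = 17: φ(17) · d(595/17) = 16 · 4 = 64
  d = 35: φ(35) · d(595/35) = 24 · 2 = 48
  d = 85: φ(85) · d(595/85) = 64 · 2 = 128
  d = 119: φ(119) · d(595/119) = 96 · 2 = 192
  d = 595: φ(595) · d(595/595) = 384 · 1 = 384
Summing: (φ * d)(595) = 8 + 16 + 24 + 64 + 48 + 128 + 192 + 384 = 864.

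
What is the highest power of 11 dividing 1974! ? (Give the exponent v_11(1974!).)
v_11(1974!) = 196

Legendre's formula: v_p(n!) = Σ_{k ≥ 1} ⌊n / p^k⌋. For p = 11, n = 1974, the terms are:
  ⌊1974/11^1⌋ = ⌊1974/11⌋ = 179
  ⌊1974/11^2⌋ = ⌊1974/121⌋ = 16
  ⌊1974/11^3⌋ = ⌊1974/1331⌋ = 1
(the next term ⌊1974/11^4⌋ = 0, terminating the sum). Summing: v_11(1974!) = 179 + 16 + 1 = 196.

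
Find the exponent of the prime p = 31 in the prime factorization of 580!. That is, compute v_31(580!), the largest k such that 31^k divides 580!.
v_31(580!) = 18

Legendre's formula: v_p(n!) = Σ_{k ≥ 1} ⌊n / p^k⌋. For p = 31, n = 580, the terms are:
  ⌊580/31^1⌋ = ⌊580/31⌋ = 18
(the next term ⌊580/31^2⌋ = 0, terminating the sum). Summing: v_31(580!) = 18 = 18.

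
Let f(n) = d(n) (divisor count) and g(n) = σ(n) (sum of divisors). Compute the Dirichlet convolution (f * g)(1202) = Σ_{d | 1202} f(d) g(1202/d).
(d * σ)(1202) = 3020

Divisors of 1202: [1, 2, 601, 1202]. For each d | 1202:
  d = 1: d(1) · σ(1202/1) = 1 · 1806 = 1806
  d = 2: d(2) · σ(1202/2) = 2 · 602 = 1204
  d = 601: d(601) · σ(1202/601) = 2 · 3 = 6
  d = 1202: d(1202) · σ(1202/1202) = 4 · 1 = 4
Summing: (d * σ)(1202) = 1806 + 1204 + 6 + 4 = 3020.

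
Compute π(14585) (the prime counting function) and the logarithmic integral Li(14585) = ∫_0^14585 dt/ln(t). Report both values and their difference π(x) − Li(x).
π(14585) = 1708;  Li(14585) ≈ 1733.40;  π(x) − Li(x) ≈ -25.40.

Direct count of primes ≤ 14585 gives π(14585) = 1708. Numerical evaluation of the logarithmic integral gives Li(14585) ≈ 1733.40. The difference π(x) − Li(x) ≈ -25.40 is typically negative for small/moderate x (Li(x) overestimates), though Littlewood's theorem shows this sign changes infinitely often.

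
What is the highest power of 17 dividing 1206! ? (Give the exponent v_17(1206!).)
v_17(1206!) = 74

Legendre's formula: v_p(n!) = Σ_{k ≥ 1} ⌊n / p^k⌋. For p = 17, n = 1206, the terms are:
  ⌊1206/17^1⌋ = ⌊1206/17⌋ = 70
  ⌊1206/17^2⌋ = ⌊1206/289⌋ = 4
(the next term ⌊1206/17^3⌋ = 0, terminating the sum). Summing: v_17(1206!) = 70 + 4 = 74.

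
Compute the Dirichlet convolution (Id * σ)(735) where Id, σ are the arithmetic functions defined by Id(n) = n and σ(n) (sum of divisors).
(Id * σ)(735) = 12474

Divisors of 735: [1, 3, 5, 7, 15, 21, 35, 49, 105, 147, 245, 735]. For each d | 735:
  d = 1: Id(1) · σ(735/1) = 1 · 1368 = 1368
  d = 3: Id(3) · σ(735/3) = 3 · 342 = 1026
  d = 5: Id(5) · σ(735/5) = 5 · 228 = 1140
  d = 7: Id(7) · σ(735/7) = 7 · 192 = 1344
  d = 15: Id(15) · σ(735/15) = 15 · 57 = 855
  d = 21: Id(21) · σ(735/21) = 21 · 48 = 1008
  d = 35: Id(35) · σ(735/35) = 35 · 32 = 1120
  d = 49: Id(49) · σ(735/49) = 49 · 24 = 1176
  d = 105: Id(105) · σ(735/105) = 105 · 8 = 840
  d = 147: Id(147) · σ(735/147) = 147 · 6 = 882
  d = 245: Id(245) · σ(735/245) = 245 · 4 = 980
  d = 735: Id(735) · σ(735/735) = 735 · 1 = 735
Summing: (Id * σ)(735) = 1368 + 1026 + 1140 + 1344 + 855 + 1008 + 1120 + 1176 + 840 + 882 + 980 + 735 = 12474.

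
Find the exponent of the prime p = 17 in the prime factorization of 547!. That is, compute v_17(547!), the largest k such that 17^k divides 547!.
v_17(547!) = 33

Legendre's formula: v_p(n!) = Σ_{k ≥ 1} ⌊n / p^k⌋. For p = 17, n = 547, the terms are:
  ⌊547/17^1⌋ = ⌊547/17⌋ = 32
  ⌊547/17^2⌋ = ⌊547/289⌋ = 1
(the next term ⌊547/17^3⌋ = 0, terminating the sum). Summing: v_17(547!) = 32 + 1 = 33.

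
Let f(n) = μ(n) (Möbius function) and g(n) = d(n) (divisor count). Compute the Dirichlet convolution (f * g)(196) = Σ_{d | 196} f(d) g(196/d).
(μ * d)(196) = 1

Divisors of 196: [1, 2, 4, 7, 14, 28, 49, 98, 196]. For each d | 196:
  d = 1: μ(1) · d(196/1) = 1 · 9 = 9
  d = 2: μ(2) · d(196/2) = -1 · 6 = -6
  d = 4: μ(4) · d(196/4) = 0 · 3 = 0
  d = 7: μ(7) · d(196/7) = -1 · 6 = -6
  d = 14: μ(14) · d(196/14) = 1 · 4 = 4
  d = 28: μ(28) · d(196/28) = 0 · 2 = 0
  d = 49: μ(49) · d(196/49) = 0 · 3 = 0
  d = 98: μ(98) · d(196/98) = 0 · 2 = 0
  d = 196: μ(196) · d(196/196) = 0 · 1 = 0
Summing: (μ * d)(196) = 9 + -6 + 0 + -6 + 4 + 0 + 0 + 0 + 0 = 1.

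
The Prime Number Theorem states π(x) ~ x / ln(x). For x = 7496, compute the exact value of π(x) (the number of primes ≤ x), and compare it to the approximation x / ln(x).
π(7496) = 949;  x/ln(x) ≈ 840.16;  relative error ≈ 11.47%.

Directly count primes up to 7496: π(7496) = 949. The PNT approximation gives 7496/ln(7496) ≈ 7496/8.92212 ≈ 840.16. Relative error (π(x) − x/ln(x)) / π(x) ≈ 11.47%; the approximation is known to undercount slightly (Li(x) is a better estimate).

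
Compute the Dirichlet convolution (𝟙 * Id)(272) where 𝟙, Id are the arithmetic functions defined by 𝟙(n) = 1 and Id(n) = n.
(𝟙 * Id)(272) = 558

Divisors of 272: [1, 2, 4, 8, 16, 17, 34, 68, 136, 272]. For each d | 272:
  d = 1: 𝟙(1) · Id(272/1) = 1 · 272 = 272
  d = 2: 𝟙(2) · Id(272/2) = 1 · 136 = 136
  d = 4: 𝟙(4) · Id(272/4) = 1 · 68 = 68
  d = 8: 𝟙(8) · Id(272/8) = 1 · 34 = 34
  d = 16: 𝟙(16) · Id(272/16) = 1 · 17 = 17
  d = 17: 𝟙(17) · Id(272/17) = 1 · 16 = 16
  d = 34: 𝟙(34) · Id(272/34) = 1 · 8 = 8
  d = 68: 𝟙(68) · Id(272/68) = 1 · 4 = 4
  d = 136: 𝟙(136) · Id(272/136) = 1 · 2 = 2
  d = 272: 𝟙(272) · Id(272/272) = 1 · 1 = 1
Summing: (𝟙 * Id)(272) = 272 + 136 + 68 + 34 + 17 + 16 + 8 + 4 + 2 + 1 = 558.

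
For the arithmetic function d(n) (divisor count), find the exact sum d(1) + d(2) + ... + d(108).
Σ_{n ≤ 108} d(n) = 528

Compute d(n) for each 1 ≤ n ≤ 108: d(1) = 1, d(2) = 2, d(3) = 2, d(4) = 3, d(5) = 2, d(6) = 4, d(7) = 2, d(8) = 4, d(9) = 3, d(10) = 4, d(11) = 2, d(12) = 6, d(13) = 2, d(14) = 4, d(15) = 4, d(16) = 5, d(17) = 2, d(18) = 6, d(19) = 2, d(20) = 6, d(21) = 4, d(22) = 4, d(23) = 2, d(24) = 8, d(25) = 3, d(26) = 4, d(27) = 4, d(28) = 6, d(29) = 2, d(30) = 8, d(31) = 2, d(32) = 6, d(33) = 4, d(34) = 4, d(35) = 4, d(36) = 9, d(37) = 2, d(38) = 4, d(39) = 4, d(40) = 8, d(41) = 2, d(42) = 8, d(43) = 2, d(44) = 6, d(45) = 6, d(46) = 4, d(47) = 2, d(48) = 10, d(49) = 3, d(50) = 6, d(51) = 4, d(52) = 6, d(53) = 2, d(54) = 8, d(55) = 4, d(56) = 8, d(57) = 4, d(58) = 4, d(59) = 2, d(60) = 12, d(61) = 2, d(62) = 4, d(63) = 6, d(64) = 7, d(65) = 4, d(66) = 8, d(67) = 2, d(68) = 6, d(69) = 4, d(70) = 8, d(71) = 2, d(72) = 12, d(73) = 2, d(74) = 4, d(75) = 6, d(76) = 6, d(77) = 4, d(78) = 8, d(79) = 2, d(80) = 10, d(81) = 5, d(82) = 4, d(83) = 2, d(84) = 12, d(85) = 4, d(86) = 4, d(87) = 4, d(88) = 8, d(89) = 2, d(90) = 12, d(91) = 4, d(92) = 6, d(93) = 4, d(94) = 4, d(95) = 4, d(96) = 12, d(97) = 2, d(98) = 6, d(99) = 6, d(100) = 9, d(101) = 2, d(102) = 8, d(103) = 2, d(104) = 8, d(105) = 8, d(106) = 4, d(107) = 2, d(108) = 12. Summing all 108 values: 528. (Dirichlet's divisor formula: Σ_{n ≤ x} d(n) = x ln(x) + (2γ − 1) x + O(√x). For x = 108, the asymptotic estimate is ≈ 522.35.)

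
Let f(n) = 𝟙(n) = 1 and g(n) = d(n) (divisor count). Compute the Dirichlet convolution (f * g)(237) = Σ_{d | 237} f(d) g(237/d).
(𝟙 * d)(237) = 9

Divisors of 237: [1, 3, 79, 237]. For each d | 237:
  d = 1: 𝟙(1) · d(237/1) = 1 · 4 = 4
  d = 3: 𝟙(3) · d(237/3) = 1 · 2 = 2
  d = 79: 𝟙(79) · d(237/79) = 1 · 2 = 2
  d = 237: 𝟙(237) · d(237/237) = 1 · 1 = 1
Summing: (𝟙 * d)(237) = 4 + 2 + 2 + 1 = 9.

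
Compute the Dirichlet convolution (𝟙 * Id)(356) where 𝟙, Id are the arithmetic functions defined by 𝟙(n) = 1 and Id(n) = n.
(𝟙 * Id)(356) = 630

Divisors of 356: [1, 2, 4, 89, 178, 356]. For each d | 356:
  d = 1: 𝟙(1) · Id(356/1) = 1 · 356 = 356
  d = 2: 𝟙(2) · Id(356/2) = 1 · 178 = 178
  d = 4: 𝟙(4) · Id(356/4) = 1 · 89 = 89
  d = 89: 𝟙(89) · Id(356/89) = 1 · 4 = 4
  d = 178: 𝟙(178) · Id(356/178) = 1 · 2 = 2
  d = 356: 𝟙(356) · Id(356/356) = 1 · 1 = 1
Summing: (𝟙 * Id)(356) = 356 + 178 + 89 + 4 + 2 + 1 = 630.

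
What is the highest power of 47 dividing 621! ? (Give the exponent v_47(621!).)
v_47(621!) = 13

Legendre's formula: v_p(n!) = Σ_{k ≥ 1} ⌊n / p^k⌋. For p = 47, n = 621, the terms are:
  ⌊621/47^1⌋ = ⌊621/47⌋ = 13
(the next term ⌊621/47^2⌋ = 0, terminating the sum). Summing: v_47(621!) = 13 = 13.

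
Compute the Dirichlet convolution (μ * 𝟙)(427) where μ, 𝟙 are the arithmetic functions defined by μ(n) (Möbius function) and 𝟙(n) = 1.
(μ * 𝟙)(427) = 0

Divisors of 427: [1, 7, 61, 427]. For each d | 427:
  d = 1: μ(1) · 𝟙(427/1) = 1 · 1 = 1
  d = 7: μ(7) · 𝟙(427/7) = -1 · 1 = -1
  d = 61: μ(61) · 𝟙(427/61) = -1 · 1 = -1
  d = 427: μ(427) · 𝟙(427/427) = 1 · 1 = 1
Summing: (μ * 𝟙)(427) = 1 + -1 + -1 + 1 = 0.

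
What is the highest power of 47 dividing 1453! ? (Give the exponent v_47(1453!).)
v_47(1453!) = 30

Legendre's formula: v_p(n!) = Σ_{k ≥ 1} ⌊n / p^k⌋. For p = 47, n = 1453, the terms are:
  ⌊1453/47^1⌋ = ⌊1453/47⌋ = 30
(the next term ⌊1453/47^2⌋ = 0, terminating the sum). Summing: v_47(1453!) = 30 = 30.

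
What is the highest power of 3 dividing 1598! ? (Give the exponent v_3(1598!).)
v_3(1598!) = 795

Legendre's formula: v_p(n!) = Σ_{k ≥ 1} ⌊n / p^k⌋. For p = 3, n = 1598, the terms are:
  ⌊1598/3^1⌋ = ⌊1598/3⌋ = 532
  ⌊1598/3^2⌋ = ⌊1598/9⌋ = 177
  ⌊1598/3^3⌋ = ⌊1598/27⌋ = 59
  ⌊1598/3^4⌋ = ⌊1598/81⌋ = 19
  ⌊1598/3^5⌋ = ⌊1598/243⌋ = 6
  ⌊1598/3^6⌋ = ⌊1598/729⌋ = 2
(the next term ⌊1598/3^7⌋ = 0, terminating the sum). Summing: v_3(1598!) = 532 + 177 + 59 + 19 + 6 + 2 = 795.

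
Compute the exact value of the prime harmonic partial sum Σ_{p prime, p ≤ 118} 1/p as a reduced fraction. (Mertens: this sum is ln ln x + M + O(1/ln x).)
Σ 1/p = 58472171373748331322981543916880425472323867753/31610054640417607788145206291543662493274686990

π(118) = 30, so the primes ≤ 118 are [2, 3, 5, 7, 11, 13, 17, 19, 23, 29, 31, 37, 41, 43, 47, 53, 59, 61, 67, 71, 73, 79, 83, 89, 97, 101, 103, 107, 109, 113]. Summing 1/p over these primes: 58472171373748331322981543916880425472323867753/31610054640417607788145206291543662493274686990 ≈ 1.8498. Mertens estimate ln ln(118) + 0.2615 ≈ 1.8240.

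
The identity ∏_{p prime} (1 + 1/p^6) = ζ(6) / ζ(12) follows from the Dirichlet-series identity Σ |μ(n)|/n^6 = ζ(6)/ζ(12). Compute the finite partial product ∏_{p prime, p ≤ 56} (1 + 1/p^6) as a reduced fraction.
∏ = 360549358903447598496102606972302575686854635195266223026920975630213276302501208168000000/354490140797970318435085924328566932610522860437094896232244152761372626351680260596056897

The primes p ≤ 56 are [2, 3, 5, 7, 11, 13, 17, 19, 23, 29, 31, 37, 41, 43, 47, 53]. For each, (1 + 1/p^6) = (p^6 + 1)/p^6. Multiplying these fractions over p ∈ [2, 3, 5, 7, 11, 13, 17, 19, 23, 29, 31, 37, 41, 43, 47, 53] gives 360549358903447598496102606972302575686854635195266223026920975630213276302501208168000000/354490140797970318435085924328566932610522860437094896232244152761372626351680260596056897. (In the limit P → ∞ this tends to ζ(6)/ζ(12).)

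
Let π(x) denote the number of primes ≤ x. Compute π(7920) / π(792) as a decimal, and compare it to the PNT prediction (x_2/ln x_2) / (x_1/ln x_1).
π(7920)/π(792) = 1000/138 ≈ 7.2464;  PNT prediction ≈ 7.4351.

π(792) = 138 and π(7920) = 1000, so π(7920)/π(792) ≈ 7.2464. The PNT-predicted ratio is (7920/ln(7920)) / (792/ln(792)) ≈ 7.4351. The two agree to within a few percent, as expected.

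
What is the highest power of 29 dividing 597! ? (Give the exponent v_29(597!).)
v_29(597!) = 20

Legendre's formula: v_p(n!) = Σ_{k ≥ 1} ⌊n / p^k⌋. For p = 29, n = 597, the terms are:
  ⌊597/29^1⌋ = ⌊597/29⌋ = 20
(the next term ⌊597/29^2⌋ = 0, terminating the sum). Summing: v_29(597!) = 20 = 20.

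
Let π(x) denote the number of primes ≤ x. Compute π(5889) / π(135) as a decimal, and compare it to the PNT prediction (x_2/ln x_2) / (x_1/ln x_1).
π(5889)/π(135) = 775/32 ≈ 24.2188;  PNT prediction ≈ 24.6496.

π(135) = 32 and π(5889) = 775, so π(5889)/π(135) ≈ 24.2188. The PNT-predicted ratio is (5889/ln(5889)) / (135/ln(135)) ≈ 24.6496. The two agree to within a few percent, as expected.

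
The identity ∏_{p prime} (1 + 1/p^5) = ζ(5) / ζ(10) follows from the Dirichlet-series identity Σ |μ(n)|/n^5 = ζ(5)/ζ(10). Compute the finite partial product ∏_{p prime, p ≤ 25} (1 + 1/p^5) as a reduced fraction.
∏ = 2612085852729079932096672771072/2521568243390149185231442932125

The primes p ≤ 25 are [2, 3, 5, 7, 11, 13, 17, 19, 23]. For each, (1 + 1/p^5) = (p^5 + 1)/p^5. Multiplying these fractions over p ∈ [2, 3, 5, 7, 11, 13, 17, 19, 23] gives 2612085852729079932096672771072/2521568243390149185231442932125. (In the limit P → ∞ this tends to ζ(5)/ζ(10).)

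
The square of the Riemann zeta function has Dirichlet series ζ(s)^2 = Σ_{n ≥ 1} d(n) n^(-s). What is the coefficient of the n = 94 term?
d(94) = 4

ζ(s)^2 = (Σ 1/m^s)(Σ 1/k^s). The coefficient of 1/n^s in the product is the number of ordered pairs (m, k) with mk = n, which equals d(n). For n = 94, divisors are [1, 2, 47, 94], so d(94) = 4.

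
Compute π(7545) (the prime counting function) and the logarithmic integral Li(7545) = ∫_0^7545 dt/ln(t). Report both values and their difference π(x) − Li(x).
π(7545) = 956;  Li(7545) ≈ 975.62;  π(x) − Li(x) ≈ -19.62.

Direct count of primes ≤ 7545 gives π(7545) = 956. Numerical evaluation of the logarithmic integral gives Li(7545) ≈ 975.62. The difference π(x) − Li(x) ≈ -19.62 is typically negative for small/moderate x (Li(x) overestimates), though Littlewood's theorem shows this sign changes infinitely often.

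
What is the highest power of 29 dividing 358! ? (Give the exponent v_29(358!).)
v_29(358!) = 12

Legendre's formula: v_p(n!) = Σ_{k ≥ 1} ⌊n / p^k⌋. For p = 29, n = 358, the terms are:
  ⌊358/29^1⌋ = ⌊358/29⌋ = 12
(the next term ⌊358/29^2⌋ = 0, terminating the sum). Summing: v_29(358!) = 12 = 12.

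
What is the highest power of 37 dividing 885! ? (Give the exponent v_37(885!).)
v_37(885!) = 23

Legendre's formula: v_p(n!) = Σ_{k ≥ 1} ⌊n / p^k⌋. For p = 37, n = 885, the terms are:
  ⌊885/37^1⌋ = ⌊885/37⌋ = 23
(the next term ⌊885/37^2⌋ = 0, terminating the sum). Summing: v_37(885!) = 23 = 23.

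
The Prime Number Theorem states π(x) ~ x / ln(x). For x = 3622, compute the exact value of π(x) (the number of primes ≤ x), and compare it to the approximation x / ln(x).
π(3622) = 506;  x/ln(x) ≈ 441.99;  relative error ≈ 12.65%.

Directly count primes up to 3622: π(3622) = 506. The PNT approximation gives 3622/ln(3622) ≈ 3622/8.19478 ≈ 441.99. Relative error (π(x) − x/ln(x)) / π(x) ≈ 12.65%; the approximation is known to undercount slightly (Li(x) is a better estimate).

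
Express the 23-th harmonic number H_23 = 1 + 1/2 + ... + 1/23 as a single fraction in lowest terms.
H_23 = 444316699/118982864

Direct summation: H_23 = 1 + 1/2 + ... + 1/23. The least common denominator is lcm(1, ..., 23) = 5354228880; over this denominator the numerator is 5354228880 + 2677114440 + 1784742960 + 1338557220 + 1070845776 + 892371480 + 764889840 + 669278610 + 594914320 + 535422888 + 486748080 + 446185740 + 411863760 + 382444920 + 356948592 + 334639305 + 314954640 + 297457160 + 281801520 + 267711444 + 254963280 + 243374040 + 232792560 = 19994251455, so H_23 = 19994251455/5354228880; reducing by gcd(19994251455, 5354228880) = 45 gives 444316699/118982864 ≈ 3.73429. (The PNT-adjacent estimate ln(23) + γ ≈ 3.71271 matches within O(1/n).)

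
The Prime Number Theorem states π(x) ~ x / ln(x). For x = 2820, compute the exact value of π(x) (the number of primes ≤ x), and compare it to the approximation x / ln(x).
π(2820) = 410;  x/ln(x) ≈ 354.96;  relative error ≈ 13.42%.

Directly count primes up to 2820: π(2820) = 410. The PNT approximation gives 2820/ln(2820) ≈ 2820/7.94449 ≈ 354.96. Relative error (π(x) − x/ln(x)) / π(x) ≈ 13.42%; the approximation is known to undercount slightly (Li(x) is a better estimate).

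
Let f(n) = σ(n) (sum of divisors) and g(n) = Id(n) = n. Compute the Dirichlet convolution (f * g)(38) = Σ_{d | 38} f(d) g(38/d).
(σ * Id)(38) = 195

Divisors of 38: [1, 2, 19, 38]. For each d | 38:
  d = 1: σ(1) · Id(38/1) = 1 · 38 = 38
  d = 2: σ(2) · Id(38/2) = 3 · 19 = 57
  d = 19: σ(19) · Id(38/19) = 20 · 2 = 40
  d = 38: σ(38) · Id(38/38) = 60 · 1 = 60
Summing: (σ * Id)(38) = 38 + 57 + 40 + 60 = 195.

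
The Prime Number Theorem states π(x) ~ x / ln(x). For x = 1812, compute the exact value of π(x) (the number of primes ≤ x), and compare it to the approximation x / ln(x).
π(1812) = 280;  x/ln(x) ≈ 241.53;  relative error ≈ 13.74%.

Directly count primes up to 1812: π(1812) = 280. The PNT approximation gives 1812/ln(1812) ≈ 1812/7.50219 ≈ 241.53. Relative error (π(x) − x/ln(x)) / π(x) ≈ 13.74%; the approximation is known to undercount slightly (Li(x) is a better estimate).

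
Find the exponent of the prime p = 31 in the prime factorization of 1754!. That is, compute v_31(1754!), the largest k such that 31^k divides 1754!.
v_31(1754!) = 57

Legendre's formula: v_p(n!) = Σ_{k ≥ 1} ⌊n / p^k⌋. For p = 31, n = 1754, the terms are:
  ⌊1754/31^1⌋ = ⌊1754/31⌋ = 56
  ⌊1754/31^2⌋ = ⌊1754/961⌋ = 1
(the next term ⌊1754/31^3⌋ = 0, terminating the sum). Summing: v_31(1754!) = 56 + 1 = 57.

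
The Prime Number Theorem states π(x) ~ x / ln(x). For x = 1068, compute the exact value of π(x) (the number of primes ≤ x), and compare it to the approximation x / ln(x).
π(1068) = 179;  x/ln(x) ≈ 153.15;  relative error ≈ 14.44%.

Directly count primes up to 1068: π(1068) = 179. The PNT approximation gives 1068/ln(1068) ≈ 1068/6.97354 ≈ 153.15. Relative error (π(x) − x/ln(x)) / π(x) ≈ 14.44%; the approximation is known to undercount slightly (Li(x) is a better estimate).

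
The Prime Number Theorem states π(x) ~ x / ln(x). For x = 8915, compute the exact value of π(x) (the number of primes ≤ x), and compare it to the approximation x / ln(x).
π(8915) = 1108;  x/ln(x) ≈ 980.16;  relative error ≈ 11.54%.

Directly count primes up to 8915: π(8915) = 1108. The PNT approximation gives 8915/ln(8915) ≈ 8915/9.09549 ≈ 980.16. Relative error (π(x) − x/ln(x)) / π(x) ≈ 11.54%; the approximation is known to undercount slightly (Li(x) is a better estimate).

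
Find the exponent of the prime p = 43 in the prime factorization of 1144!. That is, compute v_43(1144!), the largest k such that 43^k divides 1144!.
v_43(1144!) = 26

Legendre's formula: v_p(n!) = Σ_{k ≥ 1} ⌊n / p^k⌋. For p = 43, n = 1144, the terms are:
  ⌊1144/43^1⌋ = ⌊1144/43⌋ = 26
(the next term ⌊1144/43^2⌋ = 0, terminating the sum). Summing: v_43(1144!) = 26 = 26.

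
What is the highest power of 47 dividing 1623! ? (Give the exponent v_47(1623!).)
v_47(1623!) = 34

Legendre's formula: v_p(n!) = Σ_{k ≥ 1} ⌊n / p^k⌋. For p = 47, n = 1623, the terms are:
  ⌊1623/47^1⌋ = ⌊1623/47⌋ = 34
(the next term ⌊1623/47^2⌋ = 0, terminating the sum). Summing: v_47(1623!) = 34 = 34.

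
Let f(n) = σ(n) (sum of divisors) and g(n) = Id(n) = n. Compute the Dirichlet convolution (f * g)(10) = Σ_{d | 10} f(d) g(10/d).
(σ * Id)(10) = 55

Divisors of 10: [1, 2, 5, 10]. For each d | 10:
  d = 1: σ(1) · Id(10/1) = 1 · 10 = 10
  d = 2: σ(2) · Id(10/2) = 3 · 5 = 15
  d = 5: σ(5) · Id(10/5) = 6 · 2 = 12
  d = 10: σ(10) · Id(10/10) = 18 · 1 = 18
Summing: (σ * Id)(10) = 10 + 15 + 12 + 18 = 55.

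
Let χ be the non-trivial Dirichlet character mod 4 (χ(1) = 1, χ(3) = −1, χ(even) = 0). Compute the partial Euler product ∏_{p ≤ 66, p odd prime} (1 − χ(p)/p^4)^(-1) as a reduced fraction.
∏ = 81934214988902113115031508050672702841756592198516788686922065253543/82850154482442028729801746725895742819441886414557775886809038848000

The odd primes p ≤ 66 are [3, 5, 7, 11, 13, 17, 19, 23, 29, 31, 37, 41, 43, 47, 53, 59, 61]. For each, χ(p) = 1 if p ≡ 1 mod 4, χ(p) = −1 if p ≡ 3 mod 4. Taking (1 − χ(p)/p^4)^(-1) = p^4/(p^4 − χ(p)): (1 − (-1)/3^4)^(-1) · (1 − (1)/5^4)^(-1) · (1 − (-1)/7^4)^(-1) · (1 − (-1)/11^4)^(-1) · (1 − (1)/13^4)^(-1) · (1 − (1)/17^4)^(-1) · (1 − (-1)/19^4)^(-1) · (1 − (-1)/23^4)^(-1) · (1 − (1)/29^4)^(-1) · (1 − (-1)/31^4)^(-1) · (1 − (1)/37^4)^(-1) · (1 − (1)/41^4)^(-1) · (1 − (-1)/43^4)^(-1) · (1 − (-1)/47^4)^(-1) · (1 − (1)/53^4)^(-1) · (1 − (-1)/59^4)^(-1) · (1 − (1)/61^4)^(-1) = 81934214988902113115031508050672702841756592198516788686922065253543/82850154482442028729801746725895742819441886414557775886809038848000.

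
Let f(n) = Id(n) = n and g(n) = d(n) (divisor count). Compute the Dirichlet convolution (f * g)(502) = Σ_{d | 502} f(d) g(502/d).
(Id * d)(502) = 1012

Divisors of 502: [1, 2, 251, 502]. For each d | 502:
  d = 1: Id(1) · d(502/1) = 1 · 4 = 4
  d = 2: Id(2) · d(502/2) = 2 · 2 = 4
  d = 251: Id(251) · d(502/251) = 251 · 2 = 502
  d = 502: Id(502) · d(502/502) = 502 · 1 = 502
Summing: (Id * d)(502) = 4 + 4 + 502 + 502 = 1012.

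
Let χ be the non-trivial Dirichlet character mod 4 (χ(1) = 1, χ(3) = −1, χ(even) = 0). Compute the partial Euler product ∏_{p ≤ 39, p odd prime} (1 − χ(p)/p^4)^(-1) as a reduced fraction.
∏ = 36907491853859640421662745584761054387/37320078298954450639637508295357366272

The odd primes p ≤ 39 are [3, 5, 7, 11, 13, 17, 19, 23, 29, 31, 37]. For each, χ(p) = 1 if p ≡ 1 mod 4, χ(p) = −1 if p ≡ 3 mod 4. Taking (1 − χ(p)/p^4)^(-1) = p^4/(p^4 − χ(p)): (1 − (-1)/3^4)^(-1) · (1 − (1)/5^4)^(-1) · (1 − (-1)/7^4)^(-1) · (1 − (-1)/11^4)^(-1) · (1 − (1)/13^4)^(-1) · (1 − (1)/17^4)^(-1) · (1 − (-1)/19^4)^(-1) · (1 − (-1)/23^4)^(-1) · (1 − (1)/29^4)^(-1) · (1 − (-1)/31^4)^(-1) · (1 − (1)/37^4)^(-1) = 36907491853859640421662745584761054387/37320078298954450639637508295357366272.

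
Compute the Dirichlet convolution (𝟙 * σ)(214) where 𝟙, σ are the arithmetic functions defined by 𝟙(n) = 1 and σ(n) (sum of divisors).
(𝟙 * σ)(214) = 436

Divisors of 214: [1, 2, 107, 214]. For each d | 214:
  d = 1: 𝟙(1) · σ(214/1) = 1 · 324 = 324
  d = 2: 𝟙(2) · σ(214/2) = 1 · 108 = 108
  d = 107: 𝟙(107) · σ(214/107) = 1 · 3 = 3
  d = 214: 𝟙(214) · σ(214/214) = 1 · 1 = 1
Summing: (𝟙 * σ)(214) = 324 + 108 + 3 + 1 = 436.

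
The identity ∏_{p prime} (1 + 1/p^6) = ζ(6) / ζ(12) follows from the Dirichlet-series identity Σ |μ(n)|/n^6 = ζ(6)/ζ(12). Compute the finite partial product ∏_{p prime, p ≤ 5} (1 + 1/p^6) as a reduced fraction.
∏ = 7414537/7290000

The primes p ≤ 5 are [2, 3, 5]. For each, (1 + 1/p^6) = (p^6 + 1)/p^6. Multiplying these fractions over p ∈ [2, 3, 5] gives 7414537/7290000. (In the limit P → ∞ this tends to ζ(6)/ζ(12).)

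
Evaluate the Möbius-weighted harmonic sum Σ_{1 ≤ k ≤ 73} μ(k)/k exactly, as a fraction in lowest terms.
Σ μ(k)/k = -30588137492112380723638129/1163705159978543547160609242

Values of μ(k) for 1 ≤ k ≤ 73: μ(1) = 1, μ(2) = -1, μ(3) = -1, μ(5) = -1, μ(6) = 1, μ(7) = -1, μ(10) = 1, μ(11) = -1, μ(13) = -1, μ(14) = 1, μ(15) = 1, μ(17) = -1, μ(19) = -1, μ(21) = 1, μ(22) = 1, μ(23) = -1, μ(26) = 1, μ(29) = -1, μ(30) = -1, μ(31) = -1, μ(33) = 1, μ(34) = 1, μ(35) = 1, μ(37) = -1, μ(38) = 1, μ(39) = 1, μ(41) = -1, μ(42) = -1, μ(43) = -1, μ(46) = 1, μ(47) = -1, μ(51) = 1, μ(53) = -1, μ(55) = 1, μ(57) = 1, μ(58) = 1, μ(59) = -1, μ(61) = -1, μ(62) = 1, μ(65) = 1, μ(66) = -1, μ(67) = -1, μ(69) = 1, μ(70) = -1, μ(71) = -1, μ(73) = -1, with μ = 0 on non-squarefree integers. Summing μ(k)/k for k where μ(k) ≠ 0 gives -30588137492112380723638129/1163705159978543547160609242 ≈ -0.0263. (PNT ⟺ this sum → 0 as n → ∞.)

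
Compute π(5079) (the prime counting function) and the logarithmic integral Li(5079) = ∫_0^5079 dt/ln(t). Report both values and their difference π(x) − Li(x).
π(5079) = 678;  Li(5079) ≈ 693.55;  π(x) − Li(x) ≈ -15.55.

Direct count of primes ≤ 5079 gives π(5079) = 678. Numerical evaluation of the logarithmic integral gives Li(5079) ≈ 693.55. The difference π(x) − Li(x) ≈ -15.55 is typically negative for small/moderate x (Li(x) overestimates), though Littlewood's theorem shows this sign changes infinitely often.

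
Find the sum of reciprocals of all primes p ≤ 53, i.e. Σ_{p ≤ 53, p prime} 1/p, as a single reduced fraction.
Σ 1/p = 54766551458687142251/32589158477190044730

π(53) = 16, so the primes ≤ 53 are [2, 3, 5, 7, 11, 13, 17, 19, 23, 29, 31, 37, 41, 43, 47, 53]. Summing 1/p over these primes: 54766551458687142251/32589158477190044730 ≈ 1.6805. Mertens estimate ln ln(53) + 0.2615 ≈ 1.6403.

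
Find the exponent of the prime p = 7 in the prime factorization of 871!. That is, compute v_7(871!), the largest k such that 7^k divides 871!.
v_7(871!) = 143

Legendre's formula: v_p(n!) = Σ_{k ≥ 1} ⌊n / p^k⌋. For p = 7, n = 871, the terms are:
  ⌊871/7^1⌋ = ⌊871/7⌋ = 124
  ⌊871/7^2⌋ = ⌊871/49⌋ = 17
  ⌊871/7^3⌋ = ⌊871/343⌋ = 2
(the next term ⌊871/7^4⌋ = 0, terminating the sum). Summing: v_7(871!) = 124 + 17 + 2 = 143.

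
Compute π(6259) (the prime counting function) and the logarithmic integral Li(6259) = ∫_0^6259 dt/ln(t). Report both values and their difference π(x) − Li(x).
π(6259) = 813;  Li(6259) ≈ 830.11;  π(x) − Li(x) ≈ -17.11.

Direct count of primes ≤ 6259 gives π(6259) = 813. Numerical evaluation of the logarithmic integral gives Li(6259) ≈ 830.11. The difference π(x) − Li(x) ≈ -17.11 is typically negative for small/moderate x (Li(x) overestimates), though Littlewood's theorem shows this sign changes infinitely often.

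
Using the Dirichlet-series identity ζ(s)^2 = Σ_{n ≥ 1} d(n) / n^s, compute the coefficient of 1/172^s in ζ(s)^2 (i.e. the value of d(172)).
d(172) = 6

ζ(s)^2 = (Σ 1/m^s)(Σ 1/k^s). The coefficient of 1/n^s in the product is the number of ordered pairs (m, k) with mk = n, which equals d(n). For n = 172, divisors are [1, 2, 4, 43, 86, 172], so d(172) = 6.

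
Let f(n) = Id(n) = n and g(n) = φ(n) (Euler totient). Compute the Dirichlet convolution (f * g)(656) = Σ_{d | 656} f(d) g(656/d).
(Id * φ)(656) = 3888

Divisors of 656: [1, 2, 4, 8, 16, 41, 82, 164, 328, 656]. For each d | 656:
  d = 1: Id(1) · φ(656/1) = 1 · 320 = 320
  d = 2: Id(2) · φ(656/2) = 2 · 160 = 320
  d = 4: Id(4) · φ(656/4) = 4 · 80 = 320
  d = 8: Id(8) · φ(656/8) = 8 · 40 = 320
  d = 16: Id(16) · φ(656/16) = 16 · 40 = 640
  d = 41: Id(41) · φ(656/41) = 41 · 8 = 328
  d = 82: Id(82) · φ(656/82) = 82 · 4 = 328
  d = 164: Id(164) · φ(656/164) = 164 · 2 = 328
  d = 328: Id(328) · φ(656/328) = 328 · 1 = 328
  d = 656: Id(656) · φ(656/656) = 656 · 1 = 656
Summing: (Id * φ)(656) = 320 + 320 + 320 + 320 + 640 + 328 + 328 + 328 + 328 + 656 = 3888.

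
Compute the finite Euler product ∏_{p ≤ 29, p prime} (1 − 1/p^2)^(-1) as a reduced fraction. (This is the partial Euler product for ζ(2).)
∏ = 86285158710179/52836150804480

The primes p ≤ 29 are [2, 3, 5, 7, 11, 13, 17, 19, 23, 29]. For each prime, (1 − 1/p^2)^(-1) = p^2 / (p^2 − 1). The product is (1 − 1/2^2)^(-1), (1 − 1/3^2)^(-1), (1 − 1/5^2)^(-1), (1 − 1/7^2)^(-1), (1 − 1/11^2)^(-1), (1 − 1/13^2)^(-1), (1 − 1/17^2)^(-1), (1 − 1/19^2)^(-1), (1 − 1/23^2)^(-1), (1 − 1/29^2)^(-1) = ∏ p^2 / (p^2 − 1) = 86285158710179/52836150804480.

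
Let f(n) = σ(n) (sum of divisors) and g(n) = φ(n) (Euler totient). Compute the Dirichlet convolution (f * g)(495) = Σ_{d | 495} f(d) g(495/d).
(σ * φ)(495) = 5940

Divisors of 495: [1, 3, 5, 9, 11, 15, 33, 45, 55, 99, 165, 495]. For each d | 495:
  d = 1: σ(1) · φ(495/1) = 1 · 240 = 240
  d = 3: σ(3) · φ(495/3) = 4 · 80 = 320
  d = 5: σ(5) · φ(495/5) = 6 · 60 = 360
  d = 9: σ(9) · φ(495/9) = 13 · 40 = 520
  d = 11: σ(11) · φ(495/11) = 12 · 24 = 288
  d = 15: σ(15) · φ(495/15) = 24 · 20 = 480
  d = 33: σ(33) · φ(495/33) = 48 · 8 = 384
  d = 45: σ(45) · φ(495/45) = 78 · 10 = 780
  d = 55: σ(55) · φ(495/55) = 72 · 6 = 432
  d = 99: σ(99) · φ(495/99) = 156 · 4 = 624
  d = 165: σ(165) · φ(495/165) = 288 · 2 = 576
  d = 495: σ(495) · φ(495/495) = 936 · 1 = 936
Summing: (σ * φ)(495) = 240 + 320 + 360 + 520 + 288 + 480 + 384 + 780 + 432 + 624 + 576 + 936 = 5940.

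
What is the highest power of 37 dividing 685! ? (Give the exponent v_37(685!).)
v_37(685!) = 18

Legendre's formula: v_p(n!) = Σ_{k ≥ 1} ⌊n / p^k⌋. For p = 37, n = 685, the terms are:
  ⌊685/37^1⌋ = ⌊685/37⌋ = 18
(the next term ⌊685/37^2⌋ = 0, terminating the sum). Summing: v_37(685!) = 18 = 18.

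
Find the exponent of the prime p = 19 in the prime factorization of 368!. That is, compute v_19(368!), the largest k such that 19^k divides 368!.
v_19(368!) = 20

Legendre's formula: v_p(n!) = Σ_{k ≥ 1} ⌊n / p^k⌋. For p = 19, n = 368, the terms are:
  ⌊368/19^1⌋ = ⌊368/19⌋ = 19
  ⌊368/19^2⌋ = ⌊368/361⌋ = 1
(the next term ⌊368/19^3⌋ = 0, terminating the sum). Summing: v_19(368!) = 19 + 1 = 20.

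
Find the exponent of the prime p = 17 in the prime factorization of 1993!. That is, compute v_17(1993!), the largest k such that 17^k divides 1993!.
v_17(1993!) = 123

Legendre's formula: v_p(n!) = Σ_{k ≥ 1} ⌊n / p^k⌋. For p = 17, n = 1993, the terms are:
  ⌊1993/17^1⌋ = ⌊1993/17⌋ = 117
  ⌊1993/17^2⌋ = ⌊1993/289⌋ = 6
(the next term ⌊1993/17^3⌋ = 0, terminating the sum). Summing: v_17(1993!) = 117 + 6 = 123.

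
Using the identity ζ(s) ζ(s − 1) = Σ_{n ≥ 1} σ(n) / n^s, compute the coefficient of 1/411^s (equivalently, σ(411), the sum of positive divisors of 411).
σ(411) = 552

In the product (Σ m^0/m^s)(Σ k / k^s) = Σ (Σ_{d | n} d) / n^s, the coefficient of 1/n^s is σ(n) = Σ_{d | n} d. For n = 411, divisors are [1, 3, 137, 411]; summing: σ(411) = 552.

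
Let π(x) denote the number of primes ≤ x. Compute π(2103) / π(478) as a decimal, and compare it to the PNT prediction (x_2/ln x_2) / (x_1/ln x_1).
π(2103)/π(478) = 317/91 ≈ 3.4835;  PNT prediction ≈ 3.5477.

π(478) = 91 and π(2103) = 317, so π(2103)/π(478) ≈ 3.4835. The PNT-predicted ratio is (2103/ln(2103)) / (478/ln(478)) ≈ 3.5477. The two agree to within a few percent, as expected.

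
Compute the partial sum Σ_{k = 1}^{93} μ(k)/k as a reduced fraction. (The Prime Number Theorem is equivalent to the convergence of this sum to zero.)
Σ μ(k)/k = 160646574025887074368700140133097/7922913965448516923550179200452770

Values of μ(k) for 1 ≤ k ≤ 93: μ(1) = 1, μ(2) = -1, μ(3) = -1, μ(5) = -1, μ(6) = 1, μ(7) = -1, μ(10) = 1, μ(11) = -1, μ(13) = -1, μ(14) = 1, μ(15) = 1, μ(17) = -1, μ(19) = -1, μ(21) = 1, μ(22) = 1, μ(23) = -1, μ(26) = 1, μ(29) = -1, μ(30) = -1, μ(31) = -1, μ(33) = 1, μ(34) = 1, μ(35) = 1, μ(37) = -1, μ(38) = 1, μ(39) = 1, μ(41) = -1, μ(42) = -1, μ(43) = -1, μ(46) = 1, μ(47) = -1, μ(51) = 1, μ(53) = -1, μ(55) = 1, μ(57) = 1, μ(58) = 1, μ(59) = -1, μ(61) = -1, μ(62) = 1, μ(65) = 1, μ(66) = -1, μ(67) = -1, μ(69) = 1, μ(70) = -1, μ(71) = -1, μ(73) = -1, μ(74) = 1, μ(77) = 1, μ(78) = -1, μ(79) = -1, μ(82) = 1, μ(83) = -1, μ(85) = 1, μ(86) = 1, μ(87) = 1, μ(89) = -1, μ(91) = 1, μ(93) = 1, with μ = 0 on non-squarefree integers. Summing μ(k)/k for k where μ(k) ≠ 0 gives 160646574025887074368700140133097/7922913965448516923550179200452770 ≈ 0.0203. (PNT ⟺ this sum → 0 as n → ∞.)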